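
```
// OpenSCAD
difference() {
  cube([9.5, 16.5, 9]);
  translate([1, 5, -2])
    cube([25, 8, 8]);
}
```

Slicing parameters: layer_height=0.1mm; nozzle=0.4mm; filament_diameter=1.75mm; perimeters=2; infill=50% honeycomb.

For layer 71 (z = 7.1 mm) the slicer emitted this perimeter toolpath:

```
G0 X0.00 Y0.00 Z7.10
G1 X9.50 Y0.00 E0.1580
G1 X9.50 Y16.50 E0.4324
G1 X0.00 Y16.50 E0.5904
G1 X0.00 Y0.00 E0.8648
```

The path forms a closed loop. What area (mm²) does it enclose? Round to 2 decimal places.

Apply the shoelace formula to the sequence of (X, Y) vertices; enclosed area = 156.75 mm².

156.75 mm²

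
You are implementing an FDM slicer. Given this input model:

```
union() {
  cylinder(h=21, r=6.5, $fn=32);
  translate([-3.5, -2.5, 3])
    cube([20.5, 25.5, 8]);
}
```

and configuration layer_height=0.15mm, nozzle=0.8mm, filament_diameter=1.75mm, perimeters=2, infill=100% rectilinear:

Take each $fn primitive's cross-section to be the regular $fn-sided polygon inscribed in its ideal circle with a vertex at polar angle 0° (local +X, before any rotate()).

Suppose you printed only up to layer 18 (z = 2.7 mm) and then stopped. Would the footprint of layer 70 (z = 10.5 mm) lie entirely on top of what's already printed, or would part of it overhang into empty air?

Compare the two slices. At z = 2.7: the cylinder: section is a regular 32-gon, circumradius r=6.5 (area = (32/2)·6.500²·sin(360°/32) = 131.88 mm²); the cube at (-3.5, -2.5) does not reach this height (z outside [3, 11]); Combining (union): only the r=6.5 cylinder is present, so the union is just that shape — area = 131.88 mm². At z = 10.5: the r=6.5 cylinder contributes a regular 32-gon of circumradius 6.5 (area = (32/2)·6.500²·sin(360°/32) = 131.88 mm²); the 20.5×25.5 cube at (-3.5, -2.5) contributes its full rectangle (area 522.75 mm²); Taking the union: the regions partially overlap — summed areas 654.63 mm² minus the doubly-counted overlap 79.03 mm² gives 575.61 mm² — area = 575.61 mm². Checking containment: at z = 10.5 the cross-section extends beyond the z = 2.7 cross-section by about 443.72 mm².

part overhangs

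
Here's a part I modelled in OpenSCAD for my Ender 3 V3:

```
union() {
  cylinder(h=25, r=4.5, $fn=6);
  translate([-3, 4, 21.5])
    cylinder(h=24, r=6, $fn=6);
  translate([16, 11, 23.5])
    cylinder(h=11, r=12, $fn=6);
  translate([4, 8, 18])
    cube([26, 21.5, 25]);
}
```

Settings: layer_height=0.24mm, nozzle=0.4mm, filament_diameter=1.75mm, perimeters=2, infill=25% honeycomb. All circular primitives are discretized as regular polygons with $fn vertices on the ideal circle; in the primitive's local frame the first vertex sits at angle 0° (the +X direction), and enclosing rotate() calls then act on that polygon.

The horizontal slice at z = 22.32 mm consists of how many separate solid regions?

2

At z = 22.32 mm: the cylinder: section is a regular 6-gon, circumradius r=4.5; the r=6 cylinder at (-3, 4) contributes a regular 6-gon of circumradius 6; the cylinder at (16, 11) does not reach this height (z outside [23.5, 34.5]); the cube at (4, 8) (footprint 26×21.5) is included at this height; Taking the union: the regions partially overlap (shared area 25.40 mm²), so overlapping operands fuse into one piece — 2 connected regions. The result has 2 disconnected regions.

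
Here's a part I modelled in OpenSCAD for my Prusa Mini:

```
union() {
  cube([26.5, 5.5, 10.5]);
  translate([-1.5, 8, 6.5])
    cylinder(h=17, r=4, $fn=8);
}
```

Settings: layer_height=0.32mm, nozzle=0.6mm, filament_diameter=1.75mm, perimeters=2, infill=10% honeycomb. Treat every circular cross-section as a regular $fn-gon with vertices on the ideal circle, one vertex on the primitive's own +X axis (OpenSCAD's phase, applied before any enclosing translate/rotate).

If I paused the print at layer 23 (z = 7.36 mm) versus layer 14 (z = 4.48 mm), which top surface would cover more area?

Layer 23 (z = 7.36): the cube is present — its section is the full 26.5×5.5 rectangle (area 145.75 mm²); the cylinder at (-1.5, 8): section is a regular 8-gon, circumradius r=4 (area = (8/2)·4.000²·sin(360°/8) = 45.25 mm²); Taking the union: the regions partially overlap — summed areas 191.00 mm² minus the doubly-counted overlap 0.82 mm² gives 190.18 mm² — area = 190.18 mm². So its area = 190.18 mm². Layer 14 (z = 4.48): the cube is present — its section is the full 26.5×5.5 rectangle (area 145.75 mm²); the cylinder at (-1.5, 8) does not reach this height (z outside [6.5, 23.5]); Taking the union: only the 26.5×5.5 cube is present, so the union is just that shape — area = 145.75 mm². So its area = 145.75 mm². Layer 23 is larger (190.18 vs 145.75 mm²).

layer 23 (z = 7.36 mm)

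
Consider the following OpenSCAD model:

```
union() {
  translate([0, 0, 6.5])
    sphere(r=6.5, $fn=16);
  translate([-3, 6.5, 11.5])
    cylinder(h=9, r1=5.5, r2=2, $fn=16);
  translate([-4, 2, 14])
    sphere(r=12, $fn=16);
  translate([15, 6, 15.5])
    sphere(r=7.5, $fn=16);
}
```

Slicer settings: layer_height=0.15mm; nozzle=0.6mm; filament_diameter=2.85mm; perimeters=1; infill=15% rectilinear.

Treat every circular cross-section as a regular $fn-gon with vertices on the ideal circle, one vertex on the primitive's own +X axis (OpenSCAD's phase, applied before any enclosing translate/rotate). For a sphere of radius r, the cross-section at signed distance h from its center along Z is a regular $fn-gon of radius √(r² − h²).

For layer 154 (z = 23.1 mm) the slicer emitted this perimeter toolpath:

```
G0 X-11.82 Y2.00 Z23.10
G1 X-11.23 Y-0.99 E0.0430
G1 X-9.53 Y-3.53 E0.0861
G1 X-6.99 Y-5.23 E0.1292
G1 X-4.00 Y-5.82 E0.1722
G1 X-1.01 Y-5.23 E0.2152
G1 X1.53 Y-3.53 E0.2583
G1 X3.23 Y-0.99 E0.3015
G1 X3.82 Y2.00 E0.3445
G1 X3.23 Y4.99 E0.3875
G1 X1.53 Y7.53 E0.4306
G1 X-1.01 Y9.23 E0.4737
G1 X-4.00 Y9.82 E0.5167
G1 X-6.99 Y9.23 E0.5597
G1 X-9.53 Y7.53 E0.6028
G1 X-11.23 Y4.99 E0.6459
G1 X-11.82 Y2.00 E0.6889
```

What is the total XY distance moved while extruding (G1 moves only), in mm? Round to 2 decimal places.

Sum the Euclidean lengths of each G1 segment: total = 48.83 mm.

48.83 mm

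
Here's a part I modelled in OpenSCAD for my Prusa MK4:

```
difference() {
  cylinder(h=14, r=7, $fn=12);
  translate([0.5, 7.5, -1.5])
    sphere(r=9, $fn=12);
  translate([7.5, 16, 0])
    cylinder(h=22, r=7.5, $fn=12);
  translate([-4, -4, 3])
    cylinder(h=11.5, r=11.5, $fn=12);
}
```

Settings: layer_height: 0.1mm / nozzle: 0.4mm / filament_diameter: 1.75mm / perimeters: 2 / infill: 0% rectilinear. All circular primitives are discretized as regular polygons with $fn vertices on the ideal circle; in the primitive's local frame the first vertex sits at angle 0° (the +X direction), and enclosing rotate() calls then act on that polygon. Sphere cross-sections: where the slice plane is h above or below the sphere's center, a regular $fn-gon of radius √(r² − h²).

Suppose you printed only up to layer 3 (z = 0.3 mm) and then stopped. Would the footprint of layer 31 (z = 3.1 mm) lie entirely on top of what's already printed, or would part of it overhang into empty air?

part overhangs

Compare the two slices. At z = 0.3: the r=7 cylinder gives a regular 12-gon of circumradius 7 (constant along its height) (area = (12/2)·7.000²·sin(360°/12) = 147.00 mm²); the r=9 sphere at (0.5, 7.5) slices to a regular 12-gon of circumradius 8.818 (√(r²−h²) with h=1.8 from center) (area = (12/2)·8.818²·sin(360°/12) = 233.28 mm²); the cylinder at (7.5, 16): section is a regular 12-gon, circumradius r=7.5 (area = (12/2)·7.500²·sin(360°/12) = 168.75 mm²); the cylinder at (-4, -4) is absent (z outside [3, 14.5]); Subtracting the remaining from the first: starting from the r=7 cylinder (147.00 mm²), the r=9 sphere at (0.5, 7.5) partially overlaps it — only the 74.99 mm² overlap (of its 233.28 mm²) is removed, clipping the outline; the r=7.5 cylinder at (7.5, 16) misses the remaining region (no effect) — area = 72.01 mm². At z = 3.1: the cylinder: section is a regular 12-gon, circumradius r=7 (area = (12/2)·7.000²·sin(360°/12) = 147.00 mm²); the r=9 sphere at (0.5, 7.5) slices to a regular 12-gon of circumradius 7.736 (√(r²−h²) with h=4.6 from center) (area = (12/2)·7.736²·sin(360°/12) = 179.52 mm²); the r=7.5 cylinder at (7.5, 16) gives a regular 12-gon of circumradius 7.5 (constant along its height) (area = (12/2)·7.500²·sin(360°/12) = 168.75 mm²); the r=11.5 cylinder at (-4, -4) gives a regular 12-gon of circumradius 11.5 (constant along its height) (area = (12/2)·11.500²·sin(360°/12) = 396.75 mm²); Subtracting the remaining from the first: starting from the r=7 cylinder (147.00 mm²), the r=9 sphere at (0.5, 7.5) partially overlaps it — only the 59.56 mm² overlap (of its 179.52 mm²) is removed, clipping the outline; the r=7.5 cylinder at (7.5, 16) misses the remaining region (no effect); the r=11.5 cylinder at (-4, -4) partially overlaps it — only the 85.66 mm² overlap (of its 396.75 mm²) is removed, clipping the outline — area = 1.78 mm². Checking containment: at z = 3.1 the cross-section extends beyond the z = 0.3 cross-section by about 0.73 mm².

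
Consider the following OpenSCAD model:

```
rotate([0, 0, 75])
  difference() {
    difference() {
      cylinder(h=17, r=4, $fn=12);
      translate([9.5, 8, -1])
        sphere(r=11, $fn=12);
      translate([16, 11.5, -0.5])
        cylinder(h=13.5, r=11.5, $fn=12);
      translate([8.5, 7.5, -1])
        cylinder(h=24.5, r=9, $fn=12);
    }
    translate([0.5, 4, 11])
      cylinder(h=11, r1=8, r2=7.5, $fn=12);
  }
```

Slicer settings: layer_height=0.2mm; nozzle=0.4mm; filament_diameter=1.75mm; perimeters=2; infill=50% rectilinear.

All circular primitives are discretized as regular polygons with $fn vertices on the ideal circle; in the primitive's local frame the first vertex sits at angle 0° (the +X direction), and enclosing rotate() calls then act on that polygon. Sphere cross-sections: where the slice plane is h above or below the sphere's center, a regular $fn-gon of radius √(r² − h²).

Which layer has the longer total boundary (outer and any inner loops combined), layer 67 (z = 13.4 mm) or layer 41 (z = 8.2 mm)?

layer 41 (z = 8.2 mm)

Layer 67 (z = 13.4): the r=4 cylinder contributes a regular 12-gon of circumradius 4 (perimeter = 2·12·4.000·sin(180°/12) = 24.85 mm); the sphere at (9.5, 8) is not intersected at this z (|z−center|=14.400 > r=11); the cylinder at (16, 11.5) does not reach this height (z outside [-0.5, 13]); the cylinder at (8.5, 7.5): section is a regular 12-gon, circumradius r=9 (perimeter = 2·12·9.000·sin(180°/12) = 55.90 mm); Taking the first minus the rest: starting from the r=4 cylinder, the r=9 cylinder at (8.5, 7.5) partially overlaps it — only the 4.87 mm² overlap (of its 243.00 mm²) is removed, clipping the outline — boundary = 24.36 mm; the cone at (0.5, 4): at t=0.218 of its height the radius interpolates to r₁+(r₂−r₁)t = 7.891, giving a regular 12-gon of that circumradius (perimeter = 2·12·7.891·sin(180°/12) = 49.02 mm); Taking the first minus the rest: starting from that combined region, the cone at (0.5, 4) partially overlaps it — only the 42.55 mm² overlap (of its 186.80 mm²) is removed, clipping the outline — boundary = 5.89 mm; (rotated 75° about Z; rotation is an isometry so areas/perimeters/island counts are preserved). So its perimeter = 5.89 mm. Layer 41 (z = 8.2): the r=4 cylinder contributes a regular 12-gon of circumradius 4 (perimeter = 2·12·4.000·sin(180°/12) = 24.85 mm); the sphere at (9.5, 8): section is a regular 12-gon, circumradius = √(r²−h²) = √(11²−9.2²) = 6.030 (perimeter = 2·12·6.030·sin(180°/12) = 37.46 mm); the cylinder at (16, 11.5): section is a regular 12-gon, circumradius r=11.5 (perimeter = 2·12·11.500·sin(180°/12) = 71.43 mm); the cylinder at (8.5, 7.5): section is a regular 12-gon, circumradius r=9 (perimeter = 2·12·9.000·sin(180°/12) = 55.90 mm); Taking the first minus the rest: starting from the r=4 cylinder, the r=11 sphere at (9.5, 8) misses the remaining region (no effect); the r=11.5 cylinder at (16, 11.5) misses the remaining region (no effect); the r=9 cylinder at (8.5, 7.5) partially overlaps it — only the 4.87 mm² overlap (of its 243.00 mm²) is removed, clipping the outline — boundary = 24.36 mm; the cone at (0.5, 4) is not intersected at this z (z outside [11, 22]); After the difference (first − rest): none of the subtracted shapes is present at this height, so that combined region is unchanged — boundary = 24.36 mm; (whole slice rotated 75° about Z — lengths, areas and connectivity unchanged). So its perimeter = 24.36 mm. Layer 41 is larger (24.36 vs 5.89 mm).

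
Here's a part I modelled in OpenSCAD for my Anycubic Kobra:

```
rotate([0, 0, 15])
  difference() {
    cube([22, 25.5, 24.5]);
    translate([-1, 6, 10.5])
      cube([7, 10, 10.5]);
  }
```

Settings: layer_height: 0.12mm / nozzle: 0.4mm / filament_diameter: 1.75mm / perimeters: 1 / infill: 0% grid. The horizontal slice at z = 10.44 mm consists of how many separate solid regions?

At z = 10.44 mm: the cube is present — its section is the full 22×25.5 rectangle; the cube at (-1, 6) is not intersected at this z (z outside [10.5, 21]); Subtracting the remaining from the first: none of the subtracted shapes is present at this height, so the 22×25.5 cube is unchanged — 1 connected region; (rotated 15° about Z; rotation is an isometry so areas/perimeters/island counts are preserved). The result has 1 disconnected region.

1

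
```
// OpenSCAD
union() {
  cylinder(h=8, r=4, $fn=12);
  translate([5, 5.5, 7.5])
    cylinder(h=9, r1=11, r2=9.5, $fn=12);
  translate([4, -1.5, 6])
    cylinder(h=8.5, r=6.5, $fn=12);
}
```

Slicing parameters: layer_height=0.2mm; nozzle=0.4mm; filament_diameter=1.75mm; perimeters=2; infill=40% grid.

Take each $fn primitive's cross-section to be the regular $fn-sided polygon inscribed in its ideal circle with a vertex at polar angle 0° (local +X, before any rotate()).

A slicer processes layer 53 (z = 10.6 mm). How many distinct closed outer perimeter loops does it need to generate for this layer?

At z = 10.6 mm: the cylinder does not reach this height (z outside [0, 8]); the cone at (5, 5.5): at t=0.344 of its height the radius interpolates to r₁+(r₂−r₁)t = 10.483, giving a regular 12-gon of that circumradius; the r=6.5 cylinder at (4, -1.5) gives a regular 12-gon of circumradius 6.5 (constant along its height); Taking the union: the regions partially overlap (shared area 94.62 mm²), so overlapping operands fuse into one piece — 1 connected region. The result has 1 disconnected region.

1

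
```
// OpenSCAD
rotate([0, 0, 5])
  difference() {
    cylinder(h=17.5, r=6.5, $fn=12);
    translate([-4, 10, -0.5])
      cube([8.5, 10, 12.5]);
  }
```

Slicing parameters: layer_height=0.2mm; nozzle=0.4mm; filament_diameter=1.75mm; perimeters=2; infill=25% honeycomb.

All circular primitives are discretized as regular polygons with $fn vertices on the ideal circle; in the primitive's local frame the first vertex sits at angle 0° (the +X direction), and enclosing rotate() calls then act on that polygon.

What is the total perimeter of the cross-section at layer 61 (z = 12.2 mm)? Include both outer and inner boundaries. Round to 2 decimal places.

40.38 mm

At z = 12.2 mm: the r=6.5 cylinder gives a regular 12-gon of circumradius 6.5 (constant along its height) (perimeter = 2·12·6.500·sin(180°/12) = 40.38 mm); the cube at (-4, 10) does not reach this height (z outside [-0.5, 12]); Subtracting the remaining from the first: none of the subtracted shapes is present at this height, so the r=6.5 cylinder is unchanged — boundary = 40.38 mm; (rotated 5° about Z; rotation is an isometry so areas/perimeters/island counts are preserved). Overall, the cross-section is a single solid region. Total boundary length (outer) = 40.38 mm.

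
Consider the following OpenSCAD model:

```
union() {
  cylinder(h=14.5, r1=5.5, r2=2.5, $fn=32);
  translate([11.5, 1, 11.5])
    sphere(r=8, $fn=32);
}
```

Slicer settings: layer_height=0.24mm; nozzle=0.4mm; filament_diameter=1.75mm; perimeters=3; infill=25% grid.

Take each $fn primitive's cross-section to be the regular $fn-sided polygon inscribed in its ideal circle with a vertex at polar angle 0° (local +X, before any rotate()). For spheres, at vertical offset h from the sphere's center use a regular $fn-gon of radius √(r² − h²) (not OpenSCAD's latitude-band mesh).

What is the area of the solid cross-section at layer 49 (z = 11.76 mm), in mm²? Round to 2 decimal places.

228.92 mm²

At z = 11.76 mm: the cone (r1=5.5→r2=2.5) has section circumradius 3.067 here — a regular 32-gon (area = (32/2)·3.067²·sin(360°/32) = 29.36 mm²); the sphere at (11.5, 1): section is a regular 32-gon, circumradius = √(r²−h²) = √(8²−0.26²) = 7.996 (area = (32/2)·7.996²·sin(360°/32) = 199.56 mm²); Combining (union): the 2 present regions are separate (no shared area or edge), so areas and boundary lengths simply add and each stays a separate island — area = 228.92 mm². Overall, the cross-section has 2 separate islands. Net area = 228.92 mm².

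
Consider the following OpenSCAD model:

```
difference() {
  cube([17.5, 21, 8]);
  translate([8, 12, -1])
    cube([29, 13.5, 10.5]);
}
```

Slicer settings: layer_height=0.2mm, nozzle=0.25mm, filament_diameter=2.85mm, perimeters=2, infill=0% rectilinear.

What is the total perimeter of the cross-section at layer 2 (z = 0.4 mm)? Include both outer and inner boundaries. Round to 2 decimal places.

At z = 0.4 mm: the cube is present — its section is the full 17.5×21 rectangle (perimeter 77.00 mm); the cube at (8, 12) is present — its section is the full 29×13.5 rectangle (perimeter 85.00 mm); Subtracting the remaining from the first: starting from the 17.5×21 cube, the 29×13.5 cube at (8, 12) partially overlaps it — only the 85.50 mm² overlap (of its 391.50 mm²) is removed, clipping the outline — boundary = 77.00 mm. Overall, the cross-section is a single solid region. Total boundary length (outer) = 77.00 mm.

77.00 mm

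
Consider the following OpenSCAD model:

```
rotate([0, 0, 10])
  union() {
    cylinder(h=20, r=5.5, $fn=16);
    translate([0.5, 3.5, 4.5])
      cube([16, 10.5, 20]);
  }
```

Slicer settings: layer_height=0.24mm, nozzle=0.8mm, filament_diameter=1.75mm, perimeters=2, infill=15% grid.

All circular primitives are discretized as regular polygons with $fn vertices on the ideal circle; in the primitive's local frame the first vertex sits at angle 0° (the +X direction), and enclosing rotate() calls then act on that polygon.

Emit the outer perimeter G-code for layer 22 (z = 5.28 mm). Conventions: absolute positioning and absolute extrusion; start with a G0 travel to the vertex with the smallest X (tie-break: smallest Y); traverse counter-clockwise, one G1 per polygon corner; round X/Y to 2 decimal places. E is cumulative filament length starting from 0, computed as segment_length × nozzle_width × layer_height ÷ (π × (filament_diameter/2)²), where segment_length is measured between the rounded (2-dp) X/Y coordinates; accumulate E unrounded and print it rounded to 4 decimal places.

At z = 5.28 mm: the r=5.5 cylinder gives a regular 16-gon of circumradius 5.5 (constant along its height); the cube at (0.5, 3.5) (footprint 16×10.5) is included at this height; Merging all regions: the regions partially overlap (shared area 4.60 mm²), so overlapping operands fuse into one piece — 1 connected region; (rotated 10° about Z; rotation is an isometry so areas/perimeters/island counts are preserved). The outline is a single polygon with 19 vertices. Extrusion per mm of travel: 0.8 × 0.24 / (π × 0.875²) = 0.079824. Accumulating E over each segment gives final E = 6.1892.

G0 X-5.42 Y-0.96 Z5.28
G1 X-4.64 Y-2.96 E0.1714
G1 X-3.15 Y-4.51 E0.3430
G1 X-1.19 Y-5.37 E0.5138
G1 X0.96 Y-5.42 E0.6855
G1 X2.96 Y-4.64 E0.8569
G1 X4.51 Y-3.15 E1.0285
G1 X5.37 Y-1.19 E1.1993
G1 X5.42 Y0.96 E1.3710
G1 X4.64 Y2.96 E1.5424
G1 X3.48 Y4.17 E1.6762
G1 X15.64 Y6.31 E2.6618
G1 X13.82 Y16.65 E3.4998
G1 X-1.94 Y13.87 E4.7773
G1 X-0.45 Y5.41 E5.4630
G1 X-0.96 Y5.42 E5.5037
G1 X-2.96 Y4.64 E5.6751
G1 X-4.51 Y3.15 E5.8467
G1 X-5.37 Y1.19 E6.0175
G1 X-5.42 Y-0.96 E6.1892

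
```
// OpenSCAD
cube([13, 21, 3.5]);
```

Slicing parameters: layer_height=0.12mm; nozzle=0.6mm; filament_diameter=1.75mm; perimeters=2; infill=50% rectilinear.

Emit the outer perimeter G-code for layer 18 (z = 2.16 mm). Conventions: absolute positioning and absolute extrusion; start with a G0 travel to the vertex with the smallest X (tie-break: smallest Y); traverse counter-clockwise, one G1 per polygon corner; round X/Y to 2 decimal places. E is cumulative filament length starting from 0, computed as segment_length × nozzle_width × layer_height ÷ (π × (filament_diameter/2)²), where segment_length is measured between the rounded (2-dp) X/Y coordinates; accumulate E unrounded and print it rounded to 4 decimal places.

G0 X0.00 Y0.00 Z2.16
G1 X13.00 Y0.00 E0.3891
G1 X13.00 Y21.00 E1.0178
G1 X0.00 Y21.00 E1.4069
G1 X0.00 Y0.00 E2.0355

At z = 2.16 mm: the cube (footprint 13×21) is included at this height. The outline is a single polygon with 4 vertices. Extrusion per mm of travel: 0.6 × 0.12 / (π × 0.875²) = 0.029934. Accumulating E over each segment gives final E = 2.0355.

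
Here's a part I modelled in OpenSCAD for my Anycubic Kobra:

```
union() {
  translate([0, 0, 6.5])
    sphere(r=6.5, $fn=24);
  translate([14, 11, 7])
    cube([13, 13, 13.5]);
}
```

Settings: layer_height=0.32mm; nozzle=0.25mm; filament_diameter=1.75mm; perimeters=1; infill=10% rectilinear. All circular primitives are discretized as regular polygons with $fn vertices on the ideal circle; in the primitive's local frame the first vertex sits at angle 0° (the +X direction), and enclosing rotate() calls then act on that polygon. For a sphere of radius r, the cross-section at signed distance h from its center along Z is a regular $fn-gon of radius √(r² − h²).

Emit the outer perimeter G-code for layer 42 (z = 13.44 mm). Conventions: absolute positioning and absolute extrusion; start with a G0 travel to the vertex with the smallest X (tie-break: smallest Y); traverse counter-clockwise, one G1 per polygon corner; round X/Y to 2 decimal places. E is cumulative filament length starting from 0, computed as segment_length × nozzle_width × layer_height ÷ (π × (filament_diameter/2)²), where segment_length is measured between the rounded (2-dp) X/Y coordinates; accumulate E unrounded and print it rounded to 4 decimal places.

At z = 13.44 mm: the sphere is not intersected at this z (|z−center|=6.940 > r=6.5); the cube at (14, 11) (footprint 13×13) is included at this height; Combining (union): only the 13×13 cube at (14, 11) is present, so the union is just that shape — 1 connected region. The outline is a single polygon with 4 vertices. Extrusion per mm of travel: 0.25 × 0.32 / (π × 0.875²) = 0.033260. Accumulating E over each segment gives final E = 1.7295.

G0 X14.00 Y11.00 Z13.44
G1 X27.00 Y11.00 E0.4324
G1 X27.00 Y24.00 E0.8648
G1 X14.00 Y24.00 E1.2971
G1 X14.00 Y11.00 E1.7295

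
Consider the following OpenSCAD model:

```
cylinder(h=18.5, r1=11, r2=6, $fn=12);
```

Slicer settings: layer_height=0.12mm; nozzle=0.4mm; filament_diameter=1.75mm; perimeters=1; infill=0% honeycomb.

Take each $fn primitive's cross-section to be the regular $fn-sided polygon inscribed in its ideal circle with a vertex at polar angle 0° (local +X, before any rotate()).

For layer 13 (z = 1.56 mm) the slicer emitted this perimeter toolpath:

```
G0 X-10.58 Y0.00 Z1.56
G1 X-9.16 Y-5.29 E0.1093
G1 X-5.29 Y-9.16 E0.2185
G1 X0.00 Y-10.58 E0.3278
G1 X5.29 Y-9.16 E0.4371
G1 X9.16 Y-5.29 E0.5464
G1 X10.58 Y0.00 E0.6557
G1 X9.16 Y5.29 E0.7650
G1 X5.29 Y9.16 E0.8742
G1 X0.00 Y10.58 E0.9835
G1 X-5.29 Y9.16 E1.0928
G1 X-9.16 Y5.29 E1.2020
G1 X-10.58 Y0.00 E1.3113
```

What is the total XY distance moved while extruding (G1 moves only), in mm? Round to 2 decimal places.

65.71 mm

Sum the Euclidean lengths of each G1 segment: total = 65.71 mm.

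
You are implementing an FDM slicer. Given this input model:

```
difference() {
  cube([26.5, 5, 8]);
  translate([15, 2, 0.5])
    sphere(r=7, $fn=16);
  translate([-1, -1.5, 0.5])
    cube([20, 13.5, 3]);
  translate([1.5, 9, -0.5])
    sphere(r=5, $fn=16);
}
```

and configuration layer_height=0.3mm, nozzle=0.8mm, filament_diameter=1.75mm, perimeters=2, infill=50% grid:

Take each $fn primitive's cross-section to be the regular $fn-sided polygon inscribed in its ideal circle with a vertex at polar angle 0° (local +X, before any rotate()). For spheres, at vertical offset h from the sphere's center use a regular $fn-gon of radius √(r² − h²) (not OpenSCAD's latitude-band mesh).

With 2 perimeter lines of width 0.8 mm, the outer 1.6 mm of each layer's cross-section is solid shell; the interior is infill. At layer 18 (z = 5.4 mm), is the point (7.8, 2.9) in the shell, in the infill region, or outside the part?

infill

At z = 5.4 mm: the cube (footprint 26.5×5) is included at this height; the sphere at (15, 2): section is a regular 16-gon, circumradius = √(r²−h²) = √(7²−4.9²) = 4.999; the cube at (-1, -1.5) is not intersected at this z (z outside [0.5, 3.5]); the sphere at (1.5, 9) is absent (|z−center|=5.900 > r=5); Subtracting the remaining from the first: starting from the 26.5×5 cube, the r=7 sphere at (15, 2) partially overlaps it — only the 46.85 mm² overlap (of its 76.51 mm²) is removed, clipping the outline — 2 connected regions. Overall, the cross-section has 2 separate islands. The nearest boundary edge runs (0.00, 5.00)→(11.11, 5.00); distance from the point to it = 2.10 mm. (Shell/infill is judged within the island containing the point — the largest one.) The point is inside the cross-section and 2.10 mm from the nearest boundary — more than the 1.6 mm shell width (2 × 0.8), so it's in the infill interior.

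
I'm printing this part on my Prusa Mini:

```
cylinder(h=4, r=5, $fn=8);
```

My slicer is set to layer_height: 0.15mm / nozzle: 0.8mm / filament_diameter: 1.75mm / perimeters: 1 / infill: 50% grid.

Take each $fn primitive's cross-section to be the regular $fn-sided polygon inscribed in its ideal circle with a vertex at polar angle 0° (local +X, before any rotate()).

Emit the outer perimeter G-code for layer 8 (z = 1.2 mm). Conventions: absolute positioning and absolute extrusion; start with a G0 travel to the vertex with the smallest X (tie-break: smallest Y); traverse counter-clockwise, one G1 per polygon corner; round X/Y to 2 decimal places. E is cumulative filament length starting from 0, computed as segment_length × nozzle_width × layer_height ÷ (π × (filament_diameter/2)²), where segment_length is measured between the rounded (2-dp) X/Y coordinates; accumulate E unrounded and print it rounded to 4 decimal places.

At z = 1.2 mm: the r=5 cylinder contributes a regular 8-gon of circumradius 5. The outline is a single polygon with 8 vertices. Extrusion per mm of travel: 0.8 × 0.15 / (π × 0.875²) = 0.049890. Accumulating E over each segment gives final E = 1.5283.

G0 X-5.00 Y0.00 Z1.20
G1 X-3.54 Y-3.54 E0.1910
G1 X0.00 Y-5.00 E0.3821
G1 X3.54 Y-3.54 E0.5731
G1 X5.00 Y0.00 E0.7642
G1 X3.54 Y3.54 E0.9552
G1 X0.00 Y5.00 E1.1463
G1 X-3.54 Y3.54 E1.3373
G1 X-5.00 Y0.00 E1.5283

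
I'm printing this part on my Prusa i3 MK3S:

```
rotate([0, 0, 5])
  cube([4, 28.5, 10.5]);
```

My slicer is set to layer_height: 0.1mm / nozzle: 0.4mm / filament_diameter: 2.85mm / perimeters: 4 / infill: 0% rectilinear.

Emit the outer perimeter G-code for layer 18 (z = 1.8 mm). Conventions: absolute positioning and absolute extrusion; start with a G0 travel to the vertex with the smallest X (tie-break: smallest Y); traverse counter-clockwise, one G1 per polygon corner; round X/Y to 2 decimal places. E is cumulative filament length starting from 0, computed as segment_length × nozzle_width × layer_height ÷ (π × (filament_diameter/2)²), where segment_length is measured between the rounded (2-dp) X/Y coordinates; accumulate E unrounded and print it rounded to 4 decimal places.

At z = 1.8 mm: the cube (footprint 4×28.5) is included at this height; (whole slice rotated 5° about Z — lengths, areas and connectivity unchanged). The outline is a single polygon with 4 vertices. Extrusion per mm of travel: 0.4 × 0.1 / (π × 1.425²) = 0.006270. Accumulating E over each segment gives final E = 0.4075.

G0 X-2.48 Y28.39 Z1.80
G1 X0.00 Y0.00 E0.1787
G1 X3.98 Y0.35 E0.2037
G1 X1.50 Y28.74 E0.3824
G1 X-2.48 Y28.39 E0.4075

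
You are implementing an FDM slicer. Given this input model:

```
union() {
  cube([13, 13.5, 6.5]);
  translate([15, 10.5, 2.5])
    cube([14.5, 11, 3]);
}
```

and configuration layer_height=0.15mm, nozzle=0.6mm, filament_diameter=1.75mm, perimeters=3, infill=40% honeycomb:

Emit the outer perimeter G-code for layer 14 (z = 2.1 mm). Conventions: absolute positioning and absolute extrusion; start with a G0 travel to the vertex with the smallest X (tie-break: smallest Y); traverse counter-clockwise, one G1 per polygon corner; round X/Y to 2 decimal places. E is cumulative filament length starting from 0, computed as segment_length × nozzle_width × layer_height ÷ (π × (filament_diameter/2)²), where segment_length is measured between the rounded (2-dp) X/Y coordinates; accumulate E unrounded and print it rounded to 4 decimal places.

At z = 2.1 mm: the cube is present — its section is the full 13×13.5 rectangle; the cube at (15, 10.5) is not intersected at this z (z outside [2.5, 5.5]); Merging all regions: only the 13×13.5 cube is present, so the union is just that shape — 1 connected region. The outline is a single polygon with 4 vertices. Extrusion per mm of travel: 0.6 × 0.15 / (π × 0.875²) = 0.037418. Accumulating E over each segment gives final E = 1.9831.

G0 X0.00 Y0.00 Z2.10
G1 X13.00 Y0.00 E0.4864
G1 X13.00 Y13.50 E0.9916
G1 X0.00 Y13.50 E1.4780
G1 X0.00 Y0.00 E1.9831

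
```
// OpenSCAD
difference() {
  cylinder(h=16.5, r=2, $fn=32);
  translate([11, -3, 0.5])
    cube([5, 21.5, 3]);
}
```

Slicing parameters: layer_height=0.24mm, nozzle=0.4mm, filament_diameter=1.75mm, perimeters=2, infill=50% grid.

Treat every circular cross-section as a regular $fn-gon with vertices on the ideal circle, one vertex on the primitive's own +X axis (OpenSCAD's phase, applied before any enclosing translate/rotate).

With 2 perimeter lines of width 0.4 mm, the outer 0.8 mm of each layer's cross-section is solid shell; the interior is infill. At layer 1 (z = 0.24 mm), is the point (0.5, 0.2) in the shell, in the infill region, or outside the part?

infill

At z = 0.24 mm: the cylinder: section is a regular 32-gon, circumradius r=2; the cube at (11, -3) is not intersected at this z (z outside [0.5, 3.5]); After the difference (first − rest): none of the subtracted shapes is present at this height, so the r=2 cylinder is unchanged — 1 connected region. Overall, the cross-section is a single solid region. The nearest boundary edge runs (1.96, 0.39)→(1.85, 0.77); distance from the point to it = 1.45 mm. The point is inside the cross-section and 1.45 mm from the nearest boundary — more than the 0.8 mm shell width (2 × 0.4), so it's in the infill interior.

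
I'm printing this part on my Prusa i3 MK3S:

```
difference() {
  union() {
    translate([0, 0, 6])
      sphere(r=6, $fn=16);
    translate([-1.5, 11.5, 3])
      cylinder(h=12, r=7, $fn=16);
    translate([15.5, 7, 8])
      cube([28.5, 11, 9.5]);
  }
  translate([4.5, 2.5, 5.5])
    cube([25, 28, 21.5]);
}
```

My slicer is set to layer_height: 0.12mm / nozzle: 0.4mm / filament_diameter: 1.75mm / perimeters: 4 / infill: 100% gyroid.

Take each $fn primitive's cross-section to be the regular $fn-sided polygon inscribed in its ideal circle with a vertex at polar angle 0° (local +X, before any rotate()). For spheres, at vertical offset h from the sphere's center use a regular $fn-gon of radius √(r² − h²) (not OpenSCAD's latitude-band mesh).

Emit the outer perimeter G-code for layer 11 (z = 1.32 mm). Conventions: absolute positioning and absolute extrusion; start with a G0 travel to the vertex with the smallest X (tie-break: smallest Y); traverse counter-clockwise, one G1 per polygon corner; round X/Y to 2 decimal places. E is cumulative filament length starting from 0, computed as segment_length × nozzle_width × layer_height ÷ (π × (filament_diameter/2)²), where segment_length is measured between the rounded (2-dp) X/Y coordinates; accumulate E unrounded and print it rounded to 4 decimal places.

G0 X-3.75 Y0.00 Z1.32
G1 X-3.47 Y-1.44 E0.0293
G1 X-2.65 Y-2.65 E0.0584
G1 X-1.44 Y-3.47 E0.0876
G1 X0.00 Y-3.75 E0.1169
G1 X1.44 Y-3.47 E0.1462
G1 X2.65 Y-2.65 E0.1753
G1 X3.47 Y-1.44 E0.2045
G1 X3.75 Y0.00 E0.2338
G1 X3.47 Y1.44 E0.2631
G1 X2.65 Y2.65 E0.2922
G1 X1.44 Y3.47 E0.3214
G1 X0.00 Y3.75 E0.3507
G1 X-1.44 Y3.47 E0.3799
G1 X-2.65 Y2.65 E0.4091
G1 X-3.47 Y1.44 E0.4383
G1 X-3.75 Y0.00 E0.4676

At z = 1.32 mm: the r=6 sphere slices to a regular 16-gon of circumradius 3.755 (√(r²−h²) with h=4.68 from center); the cylinder at (-1.5, 11.5) is absent (z outside [3, 15]); the cube at (15.5, 7) is not intersected at this z (z outside [8, 17.5]); Taking the union: only the r=6 sphere is present, so the union is just that shape — 1 connected region; the cube at (4.5, 2.5) is not intersected at this z (z outside [5.5, 27]); Subtracting the remaining from the first: none of the subtracted shapes is present at this height, so that combined region is unchanged — 1 connected region. The outline is a single polygon with 16 vertices. Extrusion per mm of travel: 0.4 × 0.12 / (π × 0.875²) = 0.019956. Accumulating E over each segment gives final E = 0.4676.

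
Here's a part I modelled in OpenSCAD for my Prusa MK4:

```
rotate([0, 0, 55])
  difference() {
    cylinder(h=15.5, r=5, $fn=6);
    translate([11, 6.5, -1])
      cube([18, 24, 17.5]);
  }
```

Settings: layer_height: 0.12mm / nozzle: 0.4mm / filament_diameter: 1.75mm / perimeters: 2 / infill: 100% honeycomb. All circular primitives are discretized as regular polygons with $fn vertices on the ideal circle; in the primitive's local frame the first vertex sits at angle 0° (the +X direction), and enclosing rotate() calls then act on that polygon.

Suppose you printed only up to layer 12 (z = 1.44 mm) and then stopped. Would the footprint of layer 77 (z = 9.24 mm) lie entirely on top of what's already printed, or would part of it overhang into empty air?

Compare the two slices. At z = 1.44: the r=5 cylinder contributes a regular 6-gon of circumradius 5 (area = (6/2)·5.000²·sin(360°/6) = 64.95 mm²); the 18×24 cube at (11, 6.5) contributes its full rectangle (area 432.00 mm²); Taking the first minus the rest: starting from the r=5 cylinder (64.95 mm²), the 18×24 cube at (11, 6.5) misses the remaining region (no effect) — area = 64.95 mm²; (rotated 55° about Z; rotation is an isometry so areas/perimeters/island counts are preserved). At z = 9.24: the r=5 cylinder gives a regular 6-gon of circumradius 5 (constant along its height) (area = (6/2)·5.000²·sin(360°/6) = 64.95 mm²); the 18×24 cube at (11, 6.5) contributes its full rectangle (area 432.00 mm²); Subtracting the remaining from the first: starting from the r=5 cylinder (64.95 mm²), the 18×24 cube at (11, 6.5) misses the remaining region (no effect) — area = 64.95 mm²; (rotated 55° about Z; rotation is an isometry so areas/perimeters/island counts are preserved). Checking containment: the cross-section at z = 9.24 is a subset of the cross-section at z = 1.44.

entirely on top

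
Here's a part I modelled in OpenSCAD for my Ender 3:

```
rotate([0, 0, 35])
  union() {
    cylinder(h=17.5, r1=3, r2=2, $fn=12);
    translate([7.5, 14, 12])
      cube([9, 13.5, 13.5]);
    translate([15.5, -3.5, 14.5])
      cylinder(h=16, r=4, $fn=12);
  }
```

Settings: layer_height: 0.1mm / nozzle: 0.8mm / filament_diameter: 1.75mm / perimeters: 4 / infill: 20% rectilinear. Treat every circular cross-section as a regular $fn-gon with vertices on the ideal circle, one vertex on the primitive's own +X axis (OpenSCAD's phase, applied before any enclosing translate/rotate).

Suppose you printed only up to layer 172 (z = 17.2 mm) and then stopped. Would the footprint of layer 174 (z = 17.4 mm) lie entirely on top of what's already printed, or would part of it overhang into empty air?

Compare the two slices. At z = 17.2: the cone: at t=0.983 of its height the radius interpolates to r₁+(r₂−r₁)t = 2.017, giving a regular 12-gon of that circumradius (area = (12/2)·2.017²·sin(360°/12) = 12.21 mm²); the cube at (7.5, 14) (footprint 9×13.5) is included at this height (area 121.50 mm²); the r=4 cylinder at (15.5, -3.5) contributes a regular 12-gon of circumradius 4 (area = (12/2)·4.000²·sin(360°/12) = 48.00 mm²); Merging all regions: the 3 present regions are separate (no shared area or edge), so areas and boundary lengths simply add and each stays a separate island — area = 181.71 mm²; (rotated 35° about Z; rotation is an isometry so areas/perimeters/island counts are preserved). At z = 17.4: the cone: at t=0.994 of its height the radius interpolates to r₁+(r₂−r₁)t = 2.006, giving a regular 12-gon of that circumradius (area = (12/2)·2.006²·sin(360°/12) = 12.07 mm²); the 9×13.5 cube at (7.5, 14) contributes its full rectangle (area 121.50 mm²); the r=4 cylinder at (15.5, -3.5) contributes a regular 12-gon of circumradius 4 (area = (12/2)·4.000²·sin(360°/12) = 48.00 mm²); Merging all regions: the 3 present regions are separate (no shared area or edge), so areas and boundary lengths simply add and each stays a separate island — area = 181.57 mm²; (rotated 35° about Z; rotation is an isometry so areas/perimeters/island counts are preserved). Checking containment: the cross-section at z = 17.4 is a subset of the cross-section at z = 17.2.

entirely on top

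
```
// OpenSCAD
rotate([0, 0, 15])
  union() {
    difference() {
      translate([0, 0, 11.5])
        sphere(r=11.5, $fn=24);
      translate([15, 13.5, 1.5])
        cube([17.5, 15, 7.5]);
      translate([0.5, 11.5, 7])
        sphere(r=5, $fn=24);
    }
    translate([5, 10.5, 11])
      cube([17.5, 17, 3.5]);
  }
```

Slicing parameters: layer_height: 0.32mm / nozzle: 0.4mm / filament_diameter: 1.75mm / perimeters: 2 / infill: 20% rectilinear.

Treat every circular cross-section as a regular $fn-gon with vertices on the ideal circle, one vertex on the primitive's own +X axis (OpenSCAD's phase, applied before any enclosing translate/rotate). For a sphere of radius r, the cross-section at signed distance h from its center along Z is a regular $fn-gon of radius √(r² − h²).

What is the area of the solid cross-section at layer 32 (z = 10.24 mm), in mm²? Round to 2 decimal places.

At z = 10.24 mm: the sphere: section is a regular 24-gon, circumradius = √(r²−h²) = √(11.5²−1.26²) = 11.431 (area = (24/2)·11.431²·sin(360°/24) = 405.82 mm²); the cube at (15, 13.5) is absent (z outside [1.5, 9]); the r=5 sphere at (0.5, 11.5) contributes a regular 24-gon of circumradius √(5²−3.24²) = 3.808 (area = (24/2)·3.808²·sin(360°/24) = 45.04 mm²); Subtracting the remaining from the first: starting from the r=11.5 sphere (405.82 mm²), the r=5 sphere at (0.5, 11.5) partially overlaps it — only the 19.86 mm² overlap (of its 45.04 mm²) is removed, clipping the outline — area = 385.95 mm²; the cube at (5, 10.5) is not intersected at this z (z outside [11, 14.5]); Combining (union): only that combined region is present, so the union is just that shape — area = 385.95 mm²; (rotated 15° about Z; rotation is an isometry so areas/perimeters/island counts are preserved). Overall, the cross-section is a single solid region. Net area = 385.95 mm².

385.95 mm²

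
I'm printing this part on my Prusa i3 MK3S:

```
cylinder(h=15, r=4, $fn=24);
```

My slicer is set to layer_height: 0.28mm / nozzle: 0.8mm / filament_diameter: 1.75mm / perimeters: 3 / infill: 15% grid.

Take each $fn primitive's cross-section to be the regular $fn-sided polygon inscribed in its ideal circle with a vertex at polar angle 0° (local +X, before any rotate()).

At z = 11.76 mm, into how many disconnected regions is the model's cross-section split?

1

At z = 11.76 mm: the r=4 cylinder contributes a regular 24-gon of circumradius 4. The result has 1 disconnected region.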